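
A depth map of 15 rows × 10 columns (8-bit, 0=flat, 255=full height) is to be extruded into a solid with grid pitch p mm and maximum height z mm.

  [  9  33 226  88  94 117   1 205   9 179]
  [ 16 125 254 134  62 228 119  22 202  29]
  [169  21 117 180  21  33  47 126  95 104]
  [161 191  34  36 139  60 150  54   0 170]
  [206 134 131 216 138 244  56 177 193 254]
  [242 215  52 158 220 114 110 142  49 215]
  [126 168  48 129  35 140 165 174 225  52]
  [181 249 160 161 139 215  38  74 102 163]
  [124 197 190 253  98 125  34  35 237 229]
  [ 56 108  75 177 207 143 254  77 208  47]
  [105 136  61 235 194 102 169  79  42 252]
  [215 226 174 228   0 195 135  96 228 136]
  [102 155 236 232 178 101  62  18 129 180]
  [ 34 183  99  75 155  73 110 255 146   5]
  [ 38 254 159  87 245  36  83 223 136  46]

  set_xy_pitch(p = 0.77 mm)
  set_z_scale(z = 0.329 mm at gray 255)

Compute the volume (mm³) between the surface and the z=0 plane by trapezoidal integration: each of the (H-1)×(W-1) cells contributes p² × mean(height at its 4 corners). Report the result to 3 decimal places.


12.850

height_mm = gray/255 × 0.329; cell vol = 0.77² × mean(4 corners)
unit = 0.77² × 0.329 / (4×255) = 0.000191239 mm³ per gray-sum
row 0: Σ corner-gray over 9 cells = 4071  → 0.7785
row 1: Σ corner-gray over 9 cells = 3890  → 0.7439
row 2: Σ corner-gray over 9 cells = 3212  → 0.6143
row 3: Σ corner-gray over 9 cells = 4697  → 0.8983
row 4: Σ corner-gray over 9 cells = 5615  → 1.0738
row 5: Σ corner-gray over 9 cells = 4923  → 0.9415
row 6: Σ corner-gray over 9 cells = 4966  → 0.9497
row 7: Σ corner-gray over 9 cells = 5311  → 1.0157
row 8: Σ corner-gray over 9 cells = 5292  → 1.0120
row 9: Σ corner-gray over 9 cells = 4994  → 0.9550
row 10: Σ corner-gray over 9 cells = 5308  → 1.0151
row 11: Σ corner-gray over 9 cells = 5419  → 1.0363
row 12: Σ corner-gray over 9 cells = 4735  → 0.9055
row 13: Σ corner-gray over 9 cells = 4761  → 0.9105
Σ rows: total corner-gray = 67194  → 12.8501 mm³


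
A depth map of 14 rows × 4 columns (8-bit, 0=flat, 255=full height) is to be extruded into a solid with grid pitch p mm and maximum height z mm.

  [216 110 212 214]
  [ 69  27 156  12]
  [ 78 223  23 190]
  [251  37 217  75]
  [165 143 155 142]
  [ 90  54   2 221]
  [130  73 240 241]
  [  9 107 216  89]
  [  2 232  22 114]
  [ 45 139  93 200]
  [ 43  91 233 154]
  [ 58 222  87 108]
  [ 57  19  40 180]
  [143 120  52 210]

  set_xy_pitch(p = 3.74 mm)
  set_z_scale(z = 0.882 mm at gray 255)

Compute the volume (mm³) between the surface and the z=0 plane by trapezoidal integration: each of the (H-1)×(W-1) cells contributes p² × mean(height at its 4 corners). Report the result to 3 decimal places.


225.224

height_mm = gray/255 × 0.882; cell vol = 3.74² × mean(4 corners)
unit = 3.74² × 0.882 / (4×255) = 0.0120952 mm³ per gray-sum
row 0: Σ corner-gray over 3 cells = 1521  → 18.3967
row 1: Σ corner-gray over 3 cells = 1207  → 14.5989
row 2: Σ corner-gray over 3 cells = 1594  → 19.2797
row 3: Σ corner-gray over 3 cells = 1737  → 21.0093
row 4: Σ corner-gray over 3 cells = 1326  → 16.0382
row 5: Σ corner-gray over 3 cells = 1420  → 17.1751
row 6: Σ corner-gray over 3 cells = 1741  → 21.0577
row 7: Σ corner-gray over 3 cells = 1368  → 16.5462
row 8: Σ corner-gray over 3 cells = 1333  → 16.1228
row 9: Σ corner-gray over 3 cells = 1554  → 18.7959
row 10: Σ corner-gray over 3 cells = 1629  → 19.7030
row 11: Σ corner-gray over 3 cells = 1139  → 13.7764
row 12: Σ corner-gray over 3 cells = 1052  → 12.7241
Σ rows: total corner-gray = 18621  → 225.2240 mm³


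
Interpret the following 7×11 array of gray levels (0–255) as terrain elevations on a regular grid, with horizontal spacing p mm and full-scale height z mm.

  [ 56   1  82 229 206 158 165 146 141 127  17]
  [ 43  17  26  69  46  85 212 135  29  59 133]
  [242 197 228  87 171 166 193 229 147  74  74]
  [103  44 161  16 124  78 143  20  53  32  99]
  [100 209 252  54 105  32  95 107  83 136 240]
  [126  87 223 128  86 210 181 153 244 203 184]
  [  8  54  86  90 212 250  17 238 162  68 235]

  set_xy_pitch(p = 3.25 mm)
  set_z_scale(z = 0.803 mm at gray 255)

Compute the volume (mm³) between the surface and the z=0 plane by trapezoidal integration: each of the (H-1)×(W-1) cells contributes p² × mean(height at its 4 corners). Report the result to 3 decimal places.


height_mm = gray/255 × 0.803; cell vol = 3.25² × mean(4 corners)
unit = 3.25² × 0.803 / (4×255) = 0.00831538 mm³ per gray-sum
row 0: Σ corner-gray over 10 cells = 4115  → 34.2178
row 1: Σ corner-gray over 10 cells = 4832  → 40.1799
row 2: Σ corner-gray over 10 cells = 4844  → 40.2797
row 3: Σ corner-gray over 10 cells = 4030  → 33.5110
row 4: Σ corner-gray over 10 cells = 5826  → 48.4454
row 5: Σ corner-gray over 10 cells = 5937  → 49.3684
Σ rows: total corner-gray = 29584  → 246.0022 mm³

246.002


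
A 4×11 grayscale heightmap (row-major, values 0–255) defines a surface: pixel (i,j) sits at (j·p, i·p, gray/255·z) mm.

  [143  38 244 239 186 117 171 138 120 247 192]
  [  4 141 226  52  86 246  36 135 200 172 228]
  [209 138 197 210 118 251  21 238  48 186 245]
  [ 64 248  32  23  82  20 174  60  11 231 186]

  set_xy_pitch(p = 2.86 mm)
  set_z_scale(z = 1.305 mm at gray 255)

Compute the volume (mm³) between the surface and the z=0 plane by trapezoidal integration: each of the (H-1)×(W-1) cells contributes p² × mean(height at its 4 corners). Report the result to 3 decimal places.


height_mm = gray/255 × 1.305; cell vol = 2.86² × mean(4 corners)
unit = 2.86² × 1.305 / (4×255) = 0.0104651 mm³ per gray-sum
row 0: Σ corner-gray over 10 cells = 6155  → 64.4125
row 1: Σ corner-gray over 10 cells = 6088  → 63.7114
row 2: Σ corner-gray over 10 cells = 5280  → 55.2556
Σ rows: total corner-gray = 17523  → 183.3795 mm³

183.380


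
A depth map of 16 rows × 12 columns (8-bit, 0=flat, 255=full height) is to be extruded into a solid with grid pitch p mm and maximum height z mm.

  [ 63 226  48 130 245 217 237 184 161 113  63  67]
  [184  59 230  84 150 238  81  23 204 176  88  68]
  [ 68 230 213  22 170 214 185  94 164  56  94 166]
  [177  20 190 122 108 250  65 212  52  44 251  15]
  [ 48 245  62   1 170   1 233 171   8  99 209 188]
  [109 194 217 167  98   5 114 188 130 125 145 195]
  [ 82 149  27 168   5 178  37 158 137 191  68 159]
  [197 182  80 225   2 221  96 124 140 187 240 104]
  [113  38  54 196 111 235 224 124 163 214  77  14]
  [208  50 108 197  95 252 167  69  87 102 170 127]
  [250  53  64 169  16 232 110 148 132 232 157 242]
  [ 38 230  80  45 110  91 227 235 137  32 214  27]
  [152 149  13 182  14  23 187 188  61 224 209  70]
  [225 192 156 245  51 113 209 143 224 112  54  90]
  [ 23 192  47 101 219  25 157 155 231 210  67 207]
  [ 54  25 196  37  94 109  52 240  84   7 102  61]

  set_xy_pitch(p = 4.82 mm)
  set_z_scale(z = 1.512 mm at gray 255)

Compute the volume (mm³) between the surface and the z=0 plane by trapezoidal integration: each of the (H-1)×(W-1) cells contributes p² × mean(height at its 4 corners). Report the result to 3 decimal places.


height_mm = gray/255 × 1.512; cell vol = 4.82² × mean(4 corners)
unit = 4.82² × 1.512 / (4×255) = 0.0344386 mm³ per gray-sum
row 0: Σ corner-gray over 11 cells = 6296  → 216.8255
row 1: Σ corner-gray over 11 cells = 6036  → 207.8715
row 2: Σ corner-gray over 11 cells = 5938  → 204.4965
row 3: Σ corner-gray over 11 cells = 5454  → 187.8282
row 4: Σ corner-gray over 11 cells = 5704  → 196.4379
row 5: Σ corner-gray over 11 cells = 5547  → 191.0310
row 6: Σ corner-gray over 11 cells = 5772  → 198.7797
row 7: Σ corner-gray over 11 cells = 6294  → 216.7567
row 8: Σ corner-gray over 11 cells = 5928  → 204.1521
row 9: Σ corner-gray over 11 cells = 6047  → 208.2503
row 10: Σ corner-gray over 11 cells = 5985  → 206.1151
row 11: Σ corner-gray over 11 cells = 5589  → 192.4774
row 12: Σ corner-gray over 11 cells = 6035  → 207.8371
row 13: Σ corner-gray over 11 cells = 6351  → 218.7197
row 14: Σ corner-gray over 11 cells = 5045  → 173.7428
Σ rows: total corner-gray = 88021  → 3031.3215 mm³

3031.321


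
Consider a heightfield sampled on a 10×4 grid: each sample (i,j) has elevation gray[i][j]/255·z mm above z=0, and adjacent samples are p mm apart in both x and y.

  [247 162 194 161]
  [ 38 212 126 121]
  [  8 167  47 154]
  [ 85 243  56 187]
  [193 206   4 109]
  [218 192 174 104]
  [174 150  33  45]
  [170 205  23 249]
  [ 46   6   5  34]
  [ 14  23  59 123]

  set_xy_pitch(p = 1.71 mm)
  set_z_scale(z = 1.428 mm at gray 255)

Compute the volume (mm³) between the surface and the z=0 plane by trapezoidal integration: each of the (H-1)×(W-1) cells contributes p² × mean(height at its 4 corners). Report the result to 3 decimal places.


height_mm = gray/255 × 1.428; cell vol = 1.71² × mean(4 corners)
unit = 1.71² × 1.428 / (4×255) = 0.00409374 mm³ per gray-sum
row 0: Σ corner-gray over 3 cells = 1955  → 8.0033
row 1: Σ corner-gray over 3 cells = 1425  → 5.8336
row 2: Σ corner-gray over 3 cells = 1460  → 5.9769
row 3: Σ corner-gray over 3 cells = 1592  → 6.5172
row 4: Σ corner-gray over 3 cells = 1776  → 7.2705
row 5: Σ corner-gray over 3 cells = 1639  → 6.7096
row 6: Σ corner-gray over 3 cells = 1460  → 5.9769
row 7: Σ corner-gray over 3 cells = 977  → 3.9996
row 8: Σ corner-gray over 3 cells = 403  → 1.6498
Σ rows: total corner-gray = 12687  → 51.9373 mm³

51.937


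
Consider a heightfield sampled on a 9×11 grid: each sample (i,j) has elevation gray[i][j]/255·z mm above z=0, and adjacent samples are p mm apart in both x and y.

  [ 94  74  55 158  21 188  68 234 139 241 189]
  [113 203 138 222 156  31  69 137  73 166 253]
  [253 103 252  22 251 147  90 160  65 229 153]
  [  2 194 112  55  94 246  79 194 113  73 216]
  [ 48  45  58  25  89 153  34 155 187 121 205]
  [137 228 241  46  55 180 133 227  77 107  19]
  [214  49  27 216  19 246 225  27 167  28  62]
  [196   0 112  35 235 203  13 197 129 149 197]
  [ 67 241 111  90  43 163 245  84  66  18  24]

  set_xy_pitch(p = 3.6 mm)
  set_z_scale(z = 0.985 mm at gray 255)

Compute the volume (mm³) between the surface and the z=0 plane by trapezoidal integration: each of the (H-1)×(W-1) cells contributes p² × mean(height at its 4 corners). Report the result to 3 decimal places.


508.571

height_mm = gray/255 × 0.985; cell vol = 3.6² × mean(4 corners)
unit = 3.6² × 0.985 / (4×255) = 0.0125153 mm³ per gray-sum
row 0: Σ corner-gray over 10 cells = 5395  → 67.5200
row 1: Σ corner-gray over 10 cells = 5800  → 72.5887
row 2: Σ corner-gray over 10 cells = 5582  → 69.8604
row 3: Σ corner-gray over 10 cells = 4525  → 56.6317
row 4: Σ corner-gray over 10 cells = 4731  → 59.2099
row 5: Σ corner-gray over 10 cells = 5028  → 62.9269
row 6: Σ corner-gray over 10 cells = 4823  → 60.3613
row 7: Σ corner-gray over 10 cells = 4752  → 59.4727
Σ rows: total corner-gray = 40636  → 508.5715 mm³


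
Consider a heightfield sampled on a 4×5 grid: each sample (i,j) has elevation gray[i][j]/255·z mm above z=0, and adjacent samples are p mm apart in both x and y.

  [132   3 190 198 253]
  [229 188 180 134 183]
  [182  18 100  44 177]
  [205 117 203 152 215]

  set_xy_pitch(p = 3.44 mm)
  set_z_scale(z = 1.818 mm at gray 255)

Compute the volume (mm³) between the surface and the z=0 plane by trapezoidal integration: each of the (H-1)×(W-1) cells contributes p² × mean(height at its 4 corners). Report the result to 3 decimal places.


height_mm = gray/255 × 1.818; cell vol = 3.44² × mean(4 corners)
unit = 3.44² × 1.818 / (4×255) = 0.0210917 mm³ per gray-sum
row 0: Σ corner-gray over 4 cells = 2583  → 54.4797
row 1: Σ corner-gray over 4 cells = 2099  → 44.2714
row 2: Σ corner-gray over 4 cells = 2047  → 43.1746
Σ rows: total corner-gray = 6729  → 141.9257 mm³

141.926


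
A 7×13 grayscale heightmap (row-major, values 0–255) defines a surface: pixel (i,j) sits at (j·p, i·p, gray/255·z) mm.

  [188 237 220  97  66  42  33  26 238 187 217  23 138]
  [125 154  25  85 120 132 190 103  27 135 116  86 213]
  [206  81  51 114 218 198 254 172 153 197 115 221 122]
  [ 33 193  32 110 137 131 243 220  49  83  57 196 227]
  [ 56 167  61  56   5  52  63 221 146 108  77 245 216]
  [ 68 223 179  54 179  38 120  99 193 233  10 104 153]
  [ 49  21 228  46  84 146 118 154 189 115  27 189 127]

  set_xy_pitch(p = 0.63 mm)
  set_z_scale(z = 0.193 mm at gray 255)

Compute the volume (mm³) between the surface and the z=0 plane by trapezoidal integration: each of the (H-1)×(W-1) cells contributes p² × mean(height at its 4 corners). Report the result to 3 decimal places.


height_mm = gray/255 × 0.193; cell vol = 0.63² × mean(4 corners)
unit = 0.63² × 0.193 / (4×255) = 7.50997e-05 mm³ per gray-sum
row 0: Σ corner-gray over 12 cells = 5782  → 0.4342
row 1: Σ corner-gray over 12 cells = 6560  → 0.4927
row 2: Σ corner-gray over 12 cells = 7038  → 0.5286
row 3: Σ corner-gray over 12 cells = 5836  → 0.4383
row 4: Σ corner-gray over 12 cells = 5759  → 0.4325
row 5: Σ corner-gray over 12 cells = 5895  → 0.4427
Σ rows: total corner-gray = 36870  → 2.7689 mm³

2.769


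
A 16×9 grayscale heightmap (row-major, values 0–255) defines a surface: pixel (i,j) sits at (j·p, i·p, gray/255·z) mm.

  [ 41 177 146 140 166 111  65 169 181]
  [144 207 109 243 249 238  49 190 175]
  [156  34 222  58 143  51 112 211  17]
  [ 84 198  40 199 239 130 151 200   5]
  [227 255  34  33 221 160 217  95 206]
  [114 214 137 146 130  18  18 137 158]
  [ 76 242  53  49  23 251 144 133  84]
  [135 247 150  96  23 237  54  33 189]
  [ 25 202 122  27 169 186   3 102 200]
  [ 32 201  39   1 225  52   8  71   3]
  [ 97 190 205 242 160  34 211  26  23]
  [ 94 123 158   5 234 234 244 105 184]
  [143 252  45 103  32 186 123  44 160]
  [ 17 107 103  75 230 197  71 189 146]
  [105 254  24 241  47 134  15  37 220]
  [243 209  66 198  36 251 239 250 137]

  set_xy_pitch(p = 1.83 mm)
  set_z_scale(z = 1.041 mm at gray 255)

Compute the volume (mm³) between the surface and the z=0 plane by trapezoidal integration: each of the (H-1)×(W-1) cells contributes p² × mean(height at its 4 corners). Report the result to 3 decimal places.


215.769

height_mm = gray/255 × 1.041; cell vol = 1.83² × mean(4 corners)
unit = 1.83² × 1.041 / (4×255) = 0.00341785 mm³ per gray-sum
row 0: Σ corner-gray over 8 cells = 5059  → 17.2909
row 1: Σ corner-gray over 8 cells = 4724  → 16.1459
row 2: Σ corner-gray over 8 cells = 4238  → 14.4848
row 3: Σ corner-gray over 8 cells = 4866  → 16.6312
row 4: Σ corner-gray over 8 cells = 4335  → 14.8164
row 5: Σ corner-gray over 8 cells = 3822  → 13.0630
row 6: Σ corner-gray over 8 cells = 3954  → 13.5142
row 7: Σ corner-gray over 8 cells = 3851  → 13.1621
row 8: Σ corner-gray over 8 cells = 3076  → 10.5133
row 9: Σ corner-gray over 8 cells = 3485  → 11.9112
row 10: Σ corner-gray over 8 cells = 4740  → 16.2006
row 11: Σ corner-gray over 8 cells = 4357  → 14.8916
row 12: Σ corner-gray over 8 cells = 3980  → 13.6030
row 13: Σ corner-gray over 8 cells = 3936  → 13.4526
row 14: Σ corner-gray over 8 cells = 4707  → 16.0878
Σ rows: total corner-gray = 63130  → 215.7687 mm³


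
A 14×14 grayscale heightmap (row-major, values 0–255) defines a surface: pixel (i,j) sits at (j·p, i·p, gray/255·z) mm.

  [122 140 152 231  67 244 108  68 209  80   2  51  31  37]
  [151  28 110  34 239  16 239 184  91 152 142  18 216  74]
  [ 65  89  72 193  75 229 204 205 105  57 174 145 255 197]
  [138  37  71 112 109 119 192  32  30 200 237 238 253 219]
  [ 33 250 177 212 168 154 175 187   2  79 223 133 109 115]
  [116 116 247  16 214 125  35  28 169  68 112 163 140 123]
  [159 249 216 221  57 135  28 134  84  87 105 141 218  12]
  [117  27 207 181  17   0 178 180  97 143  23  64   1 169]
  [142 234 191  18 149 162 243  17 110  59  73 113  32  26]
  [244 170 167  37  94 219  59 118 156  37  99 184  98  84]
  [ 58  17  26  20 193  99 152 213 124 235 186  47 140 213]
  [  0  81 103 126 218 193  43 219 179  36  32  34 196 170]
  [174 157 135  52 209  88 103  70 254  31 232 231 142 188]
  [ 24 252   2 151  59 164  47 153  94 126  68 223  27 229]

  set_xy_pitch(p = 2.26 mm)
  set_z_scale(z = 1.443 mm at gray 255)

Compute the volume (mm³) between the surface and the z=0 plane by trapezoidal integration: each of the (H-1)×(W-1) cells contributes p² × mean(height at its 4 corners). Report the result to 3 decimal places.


619.189

height_mm = gray/255 × 1.443; cell vol = 2.26² × mean(4 corners)
unit = 2.26² × 1.443 / (4×255) = 0.00722575 mm³ per gray-sum
row 0: Σ corner-gray over 13 cells = 6088  → 43.9904
row 1: Σ corner-gray over 13 cells = 7031  → 50.8043
row 2: Σ corner-gray over 13 cells = 7485  → 54.0848
row 3: Σ corner-gray over 13 cells = 7503  → 54.2148
row 4: Σ corner-gray over 13 cells = 6991  → 50.5152
row 5: Σ corner-gray over 13 cells = 6626  → 47.8778
row 6: Σ corner-gray over 13 cells = 6043  → 43.6652
row 7: Σ corner-gray over 13 cells = 5492  → 39.6838
row 8: Σ corner-gray over 13 cells = 6174  → 44.6118
row 9: Σ corner-gray over 13 cells = 6379  → 46.0931
row 10: Σ corner-gray over 13 cells = 6265  → 45.2693
row 11: Σ corner-gray over 13 cells = 6860  → 49.5687
row 12: Σ corner-gray over 13 cells = 6755  → 48.8100
Σ rows: total corner-gray = 85692  → 619.1891 mm³


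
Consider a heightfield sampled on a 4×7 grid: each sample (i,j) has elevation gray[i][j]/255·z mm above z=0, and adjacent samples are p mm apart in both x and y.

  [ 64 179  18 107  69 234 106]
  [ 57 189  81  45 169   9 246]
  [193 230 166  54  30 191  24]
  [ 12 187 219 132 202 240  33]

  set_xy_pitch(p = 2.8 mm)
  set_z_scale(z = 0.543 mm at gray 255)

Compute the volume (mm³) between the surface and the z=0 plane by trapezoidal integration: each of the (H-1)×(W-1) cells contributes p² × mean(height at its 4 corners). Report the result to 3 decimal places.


37.918

height_mm = gray/255 × 0.543; cell vol = 2.8² × mean(4 corners)
unit = 2.8² × 0.543 / (4×255) = 0.00417365 mm³ per gray-sum
row 0: Σ corner-gray over 6 cells = 2673  → 11.1562
row 1: Σ corner-gray over 6 cells = 2848  → 11.8865
row 2: Σ corner-gray over 6 cells = 3564  → 14.8749
Σ rows: total corner-gray = 9085  → 37.9176 mm³


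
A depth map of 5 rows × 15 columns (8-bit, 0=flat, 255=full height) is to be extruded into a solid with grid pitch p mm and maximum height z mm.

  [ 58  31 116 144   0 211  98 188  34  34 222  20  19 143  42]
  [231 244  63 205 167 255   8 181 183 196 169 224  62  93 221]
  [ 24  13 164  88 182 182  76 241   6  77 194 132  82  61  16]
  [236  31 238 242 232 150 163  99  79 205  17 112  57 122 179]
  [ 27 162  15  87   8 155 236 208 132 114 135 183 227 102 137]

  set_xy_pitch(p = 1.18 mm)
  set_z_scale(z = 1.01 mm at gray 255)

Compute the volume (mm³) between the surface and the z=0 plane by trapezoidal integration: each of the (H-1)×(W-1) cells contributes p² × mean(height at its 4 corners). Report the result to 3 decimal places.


40.406

height_mm = gray/255 × 1.01; cell vol = 1.18² × mean(4 corners)
unit = 1.18² × 1.01 / (4×255) = 0.00137875 mm³ per gray-sum
row 0: Σ corner-gray over 14 cells = 7172  → 9.8884
row 1: Σ corner-gray over 14 cells = 7588  → 10.4619
row 2: Σ corner-gray over 14 cells = 6945  → 9.5754
row 3: Σ corner-gray over 14 cells = 7601  → 10.4799
Σ rows: total corner-gray = 29306  → 40.4056 mm³


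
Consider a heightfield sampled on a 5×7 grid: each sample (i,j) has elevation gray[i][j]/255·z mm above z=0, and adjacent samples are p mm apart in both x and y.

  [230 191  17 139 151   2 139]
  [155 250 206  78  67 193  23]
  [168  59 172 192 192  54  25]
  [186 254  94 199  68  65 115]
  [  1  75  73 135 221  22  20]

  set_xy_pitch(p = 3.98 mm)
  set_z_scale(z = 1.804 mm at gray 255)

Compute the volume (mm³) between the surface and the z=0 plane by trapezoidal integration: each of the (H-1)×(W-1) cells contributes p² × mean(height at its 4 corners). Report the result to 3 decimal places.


346.219

height_mm = gray/255 × 1.804; cell vol = 3.98² × mean(4 corners)
unit = 3.98² × 1.804 / (4×255) = 0.0280158 mm³ per gray-sum
row 0: Σ corner-gray over 6 cells = 3135  → 87.8294
row 1: Σ corner-gray over 6 cells = 3297  → 92.3680
row 2: Σ corner-gray over 6 cells = 3192  → 89.4263
row 3: Σ corner-gray over 6 cells = 2734  → 76.5951
Σ rows: total corner-gray = 12358  → 346.2188 mm³


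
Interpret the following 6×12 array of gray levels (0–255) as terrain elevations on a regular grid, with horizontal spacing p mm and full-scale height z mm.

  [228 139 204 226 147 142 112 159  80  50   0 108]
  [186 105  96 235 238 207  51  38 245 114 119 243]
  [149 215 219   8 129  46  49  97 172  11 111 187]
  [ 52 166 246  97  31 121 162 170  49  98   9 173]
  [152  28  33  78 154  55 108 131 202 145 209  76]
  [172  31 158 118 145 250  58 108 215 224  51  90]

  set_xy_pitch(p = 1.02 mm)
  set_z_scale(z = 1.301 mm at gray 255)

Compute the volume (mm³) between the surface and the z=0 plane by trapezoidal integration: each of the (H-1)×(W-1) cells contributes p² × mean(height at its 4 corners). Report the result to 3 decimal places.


36.435

height_mm = gray/255 × 1.301; cell vol = 1.02² × mean(4 corners)
unit = 1.02² × 1.301 / (4×255) = 0.00132702 mm³ per gray-sum
row 0: Σ corner-gray over 11 cells = 6179  → 8.1997
row 1: Σ corner-gray over 11 cells = 5775  → 7.6635
row 2: Σ corner-gray over 11 cells = 4973  → 6.5993
row 3: Σ corner-gray over 11 cells = 5037  → 6.6842
row 4: Σ corner-gray over 11 cells = 5492  → 7.2880
Σ rows: total corner-gray = 27456  → 36.4347 mm³


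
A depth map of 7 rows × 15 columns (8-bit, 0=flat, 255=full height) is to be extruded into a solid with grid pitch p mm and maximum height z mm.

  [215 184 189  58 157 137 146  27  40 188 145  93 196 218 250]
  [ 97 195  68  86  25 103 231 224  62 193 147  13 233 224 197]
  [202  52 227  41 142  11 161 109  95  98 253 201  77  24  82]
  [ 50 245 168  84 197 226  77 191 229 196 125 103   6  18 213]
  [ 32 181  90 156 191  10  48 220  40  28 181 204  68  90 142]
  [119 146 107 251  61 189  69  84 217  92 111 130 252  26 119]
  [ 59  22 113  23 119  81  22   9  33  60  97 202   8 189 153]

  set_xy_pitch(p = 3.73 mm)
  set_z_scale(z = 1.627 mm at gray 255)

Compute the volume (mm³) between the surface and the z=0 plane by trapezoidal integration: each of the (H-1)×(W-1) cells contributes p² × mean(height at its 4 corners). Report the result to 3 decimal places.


height_mm = gray/255 × 1.627; cell vol = 3.73² × mean(4 corners)
unit = 3.73² × 1.627 / (4×255) = 0.0221924 mm³ per gray-sum
row 0: Σ corner-gray over 14 cells = 7923  → 175.8307
row 1: Σ corner-gray over 14 cells = 7168  → 159.0754
row 2: Σ corner-gray over 14 cells = 7259  → 161.0949
row 3: Σ corner-gray over 14 cells = 7181  → 159.3639
row 4: Σ corner-gray over 14 cells = 6896  → 153.0391
row 5: Σ corner-gray over 14 cells = 5876  → 130.4028
Σ rows: total corner-gray = 42303  → 938.8068 mm³

938.807


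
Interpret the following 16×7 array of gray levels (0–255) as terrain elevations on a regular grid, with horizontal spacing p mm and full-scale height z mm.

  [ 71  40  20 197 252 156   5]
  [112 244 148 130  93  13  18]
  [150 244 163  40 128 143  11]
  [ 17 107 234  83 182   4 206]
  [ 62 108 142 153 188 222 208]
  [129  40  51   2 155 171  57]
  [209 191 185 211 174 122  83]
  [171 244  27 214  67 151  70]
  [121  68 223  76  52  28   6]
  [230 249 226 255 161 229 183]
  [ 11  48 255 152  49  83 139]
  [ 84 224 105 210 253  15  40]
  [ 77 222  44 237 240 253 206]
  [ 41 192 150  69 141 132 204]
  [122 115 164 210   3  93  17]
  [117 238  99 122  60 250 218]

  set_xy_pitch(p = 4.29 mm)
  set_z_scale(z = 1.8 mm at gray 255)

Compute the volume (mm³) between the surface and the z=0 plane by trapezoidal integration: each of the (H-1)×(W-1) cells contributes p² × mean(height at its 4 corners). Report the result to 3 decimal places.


height_mm = gray/255 × 1.8; cell vol = 4.29² × mean(4 corners)
unit = 4.29² × 1.8 / (4×255) = 0.0324778 mm³ per gray-sum
row 0: Σ corner-gray over 6 cells = 2792  → 90.6781
row 1: Σ corner-gray over 6 cells = 2983  → 96.8813
row 2: Σ corner-gray over 6 cells = 3040  → 98.7326
row 3: Σ corner-gray over 6 cells = 3339  → 108.4435
row 4: Σ corner-gray over 6 cells = 2920  → 94.8352
row 5: Σ corner-gray over 6 cells = 3082  → 100.0967
row 6: Σ corner-gray over 6 cells = 3705  → 120.3303
row 7: Σ corner-gray over 6 cells = 2668  → 86.6508
row 8: Σ corner-gray over 6 cells = 3674  → 119.3235
row 9: Σ corner-gray over 6 cells = 3977  → 129.1643
row 10: Σ corner-gray over 6 cells = 3062  → 99.4471
row 11: Σ corner-gray over 6 cells = 4013  → 130.3335
row 12: Σ corner-gray over 6 cells = 3888  → 126.2738
row 13: Σ corner-gray over 6 cells = 2922  → 94.9002
row 14: Σ corner-gray over 6 cells = 3182  → 103.3444
Σ rows: total corner-gray = 49247  → 1599.4354 mm³

1599.435


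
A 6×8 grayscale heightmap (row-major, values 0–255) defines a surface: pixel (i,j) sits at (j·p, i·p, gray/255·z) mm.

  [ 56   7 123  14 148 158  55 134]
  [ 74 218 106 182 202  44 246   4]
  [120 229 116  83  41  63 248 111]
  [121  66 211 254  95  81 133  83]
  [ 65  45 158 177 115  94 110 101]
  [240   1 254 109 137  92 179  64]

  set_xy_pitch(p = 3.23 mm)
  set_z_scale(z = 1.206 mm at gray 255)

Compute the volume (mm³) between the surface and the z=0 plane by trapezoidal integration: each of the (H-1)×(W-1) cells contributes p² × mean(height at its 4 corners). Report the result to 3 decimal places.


height_mm = gray/255 × 1.206; cell vol = 3.23² × mean(4 corners)
unit = 3.23² × 1.206 / (4×255) = 0.0123354 mm³ per gray-sum
row 0: Σ corner-gray over 7 cells = 3274  → 40.3860
row 1: Σ corner-gray over 7 cells = 3865  → 47.6762
row 2: Σ corner-gray over 7 cells = 3675  → 45.3325
row 3: Σ corner-gray over 7 cells = 3448  → 42.5324
row 4: Σ corner-gray over 7 cells = 3412  → 42.0883
Σ rows: total corner-gray = 17674  → 218.0153 mm³

218.015


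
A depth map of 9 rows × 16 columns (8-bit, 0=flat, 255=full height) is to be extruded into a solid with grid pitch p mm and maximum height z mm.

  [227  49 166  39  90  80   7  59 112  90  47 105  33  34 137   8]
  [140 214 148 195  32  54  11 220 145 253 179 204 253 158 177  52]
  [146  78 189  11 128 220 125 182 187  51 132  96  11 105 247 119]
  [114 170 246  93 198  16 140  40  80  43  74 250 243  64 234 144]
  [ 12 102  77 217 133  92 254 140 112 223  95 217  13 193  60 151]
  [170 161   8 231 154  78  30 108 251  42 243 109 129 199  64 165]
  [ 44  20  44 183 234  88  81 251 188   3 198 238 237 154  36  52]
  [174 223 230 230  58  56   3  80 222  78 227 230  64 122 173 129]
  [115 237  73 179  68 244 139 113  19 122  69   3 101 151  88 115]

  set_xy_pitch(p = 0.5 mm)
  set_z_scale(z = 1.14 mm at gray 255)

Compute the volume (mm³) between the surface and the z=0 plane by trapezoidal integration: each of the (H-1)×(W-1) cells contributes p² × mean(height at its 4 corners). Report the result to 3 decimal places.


17.694

height_mm = gray/255 × 1.14; cell vol = 0.5² × mean(4 corners)
unit = 0.5² × 1.14 / (4×255) = 0.000279412 mm³ per gray-sum
row 0: Σ corner-gray over 15 cells = 7009  → 1.9584
row 1: Σ corner-gray over 15 cells = 8467  → 2.3658
row 2: Σ corner-gray over 15 cells = 7829  → 2.1875
row 3: Σ corner-gray over 15 cells = 8059  → 2.2518
row 4: Σ corner-gray over 15 cells = 7968  → 2.2264
row 5: Σ corner-gray over 15 cells = 7955  → 2.2227
row 6: Σ corner-gray over 15 cells = 8301  → 2.3194
row 7: Σ corner-gray over 15 cells = 7737  → 2.1618
Σ rows: total corner-gray = 63325  → 17.6938 mm³


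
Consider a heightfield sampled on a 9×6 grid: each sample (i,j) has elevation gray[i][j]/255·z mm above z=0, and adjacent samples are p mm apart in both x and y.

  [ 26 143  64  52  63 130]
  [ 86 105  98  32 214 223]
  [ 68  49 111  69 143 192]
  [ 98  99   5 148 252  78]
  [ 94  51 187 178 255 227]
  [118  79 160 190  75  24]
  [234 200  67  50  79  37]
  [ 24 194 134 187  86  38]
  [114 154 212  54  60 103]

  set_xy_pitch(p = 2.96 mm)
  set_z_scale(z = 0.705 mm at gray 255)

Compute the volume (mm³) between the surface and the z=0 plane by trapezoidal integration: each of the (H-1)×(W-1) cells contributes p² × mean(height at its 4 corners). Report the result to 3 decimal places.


115.345

height_mm = gray/255 × 0.705; cell vol = 2.96² × mean(4 corners)
unit = 2.96² × 0.705 / (4×255) = 0.00605581 mm³ per gray-sum
row 0: Σ corner-gray over 5 cells = 2007  → 12.1540
row 1: Σ corner-gray over 5 cells = 2211  → 13.3894
row 2: Σ corner-gray over 5 cells = 2188  → 13.2501
row 3: Σ corner-gray over 5 cells = 2847  → 17.2409
row 4: Σ corner-gray over 5 cells = 2813  → 17.0350
row 5: Σ corner-gray over 5 cells = 2213  → 13.4015
row 6: Σ corner-gray over 5 cells = 2327  → 14.0919
row 7: Σ corner-gray over 5 cells = 2441  → 14.7822
Σ rows: total corner-gray = 19047  → 115.3450 mm³


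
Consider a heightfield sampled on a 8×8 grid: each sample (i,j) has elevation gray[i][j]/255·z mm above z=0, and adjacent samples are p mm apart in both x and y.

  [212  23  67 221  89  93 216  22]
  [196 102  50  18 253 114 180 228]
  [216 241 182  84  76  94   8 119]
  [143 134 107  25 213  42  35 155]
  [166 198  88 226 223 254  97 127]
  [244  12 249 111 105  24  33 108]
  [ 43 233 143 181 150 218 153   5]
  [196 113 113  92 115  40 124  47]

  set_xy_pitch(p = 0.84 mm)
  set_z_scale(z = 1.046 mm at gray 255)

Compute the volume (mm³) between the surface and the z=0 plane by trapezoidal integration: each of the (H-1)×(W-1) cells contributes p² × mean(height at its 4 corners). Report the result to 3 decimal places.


18.244

height_mm = gray/255 × 1.046; cell vol = 0.84² × mean(4 corners)
unit = 0.84² × 1.046 / (4×255) = 0.000723586 mm³ per gray-sum
row 0: Σ corner-gray over 7 cells = 3510  → 2.5398
row 1: Σ corner-gray over 7 cells = 3563  → 2.5781
row 2: Σ corner-gray over 7 cells = 3115  → 2.2540
row 3: Σ corner-gray over 7 cells = 3875  → 2.8039
row 4: Σ corner-gray over 7 cells = 3885  → 2.8111
row 5: Σ corner-gray over 7 cells = 3624  → 2.6223
row 6: Σ corner-gray over 7 cells = 3641  → 2.6346
Σ rows: total corner-gray = 25213  → 18.2438 mm³


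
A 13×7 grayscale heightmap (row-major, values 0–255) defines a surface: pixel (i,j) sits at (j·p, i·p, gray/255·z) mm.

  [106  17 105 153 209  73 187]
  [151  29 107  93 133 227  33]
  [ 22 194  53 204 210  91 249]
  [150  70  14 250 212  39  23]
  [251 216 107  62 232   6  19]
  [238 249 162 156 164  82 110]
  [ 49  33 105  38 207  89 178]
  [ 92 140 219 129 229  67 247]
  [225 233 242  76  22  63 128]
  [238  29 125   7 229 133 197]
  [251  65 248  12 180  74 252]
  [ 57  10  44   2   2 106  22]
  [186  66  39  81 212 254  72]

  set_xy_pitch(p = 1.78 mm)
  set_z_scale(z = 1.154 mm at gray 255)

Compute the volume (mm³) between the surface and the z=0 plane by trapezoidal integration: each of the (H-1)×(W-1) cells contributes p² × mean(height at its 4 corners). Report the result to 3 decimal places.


126.943

height_mm = gray/255 × 1.154; cell vol = 1.78² × mean(4 corners)
unit = 1.78² × 1.154 / (4×255) = 0.00358464 mm³ per gray-sum
row 0: Σ corner-gray over 6 cells = 2769  → 9.9259
row 1: Σ corner-gray over 6 cells = 3137  → 11.2450
row 2: Σ corner-gray over 6 cells = 3118  → 11.1769
row 3: Σ corner-gray over 6 cells = 2859  → 10.2485
row 4: Σ corner-gray over 6 cells = 3490  → 12.5104
row 5: Σ corner-gray over 6 cells = 3145  → 11.2737
row 6: Σ corner-gray over 6 cells = 3078  → 11.0335
row 7: Σ corner-gray over 6 cells = 3532  → 12.6610
row 8: Σ corner-gray over 6 cells = 3106  → 11.1339
row 9: Σ corner-gray over 6 cells = 3142  → 11.2629
row 10: Σ corner-gray over 6 cells = 2068  → 7.4130
row 11: Σ corner-gray over 6 cells = 1969  → 7.0582
Σ rows: total corner-gray = 35413  → 126.9429 mm³


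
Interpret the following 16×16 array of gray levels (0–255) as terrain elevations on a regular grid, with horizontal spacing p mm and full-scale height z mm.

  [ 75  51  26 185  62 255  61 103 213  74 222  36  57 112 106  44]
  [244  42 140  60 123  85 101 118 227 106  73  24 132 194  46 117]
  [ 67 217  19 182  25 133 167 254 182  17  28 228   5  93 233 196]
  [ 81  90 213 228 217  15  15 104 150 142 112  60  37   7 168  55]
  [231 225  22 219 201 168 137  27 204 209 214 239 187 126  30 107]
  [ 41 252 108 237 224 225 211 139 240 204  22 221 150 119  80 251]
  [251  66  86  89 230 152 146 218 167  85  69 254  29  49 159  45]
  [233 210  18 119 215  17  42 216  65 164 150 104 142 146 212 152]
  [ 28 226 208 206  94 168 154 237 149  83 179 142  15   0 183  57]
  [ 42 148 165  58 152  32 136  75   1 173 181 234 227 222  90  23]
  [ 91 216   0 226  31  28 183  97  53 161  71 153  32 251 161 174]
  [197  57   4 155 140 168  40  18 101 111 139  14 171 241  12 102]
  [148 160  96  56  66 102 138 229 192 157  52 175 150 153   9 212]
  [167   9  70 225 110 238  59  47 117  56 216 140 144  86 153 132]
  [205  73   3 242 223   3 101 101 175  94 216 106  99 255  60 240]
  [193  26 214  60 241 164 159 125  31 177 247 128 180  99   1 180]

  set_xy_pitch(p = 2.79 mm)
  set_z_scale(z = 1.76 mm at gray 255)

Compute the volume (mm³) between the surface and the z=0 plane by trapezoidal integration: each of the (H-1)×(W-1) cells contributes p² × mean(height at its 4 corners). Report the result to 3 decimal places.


height_mm = gray/255 × 1.76; cell vol = 2.79² × mean(4 corners)
unit = 2.79² × 1.76 / (4×255) = 0.0134314 mm³ per gray-sum
row 0: Σ corner-gray over 15 cells = 6548  → 87.9487
row 1: Σ corner-gray over 15 cells = 7132  → 95.7927
row 2: Σ corner-gray over 15 cells = 7081  → 95.1077
row 3: Σ corner-gray over 15 cells = 8006  → 107.5317
row 4: Σ corner-gray over 15 cells = 9910  → 133.1051
row 5: Σ corner-gray over 15 cells = 9050  → 121.5541
row 6: Σ corner-gray over 15 cells = 7919  → 106.3632
row 7: Σ corner-gray over 15 cells = 8198  → 110.1105
row 8: Σ corner-gray over 15 cells = 8026  → 107.8003
row 9: Σ corner-gray over 15 cells = 7444  → 99.9833
row 10: Σ corner-gray over 15 cells = 6632  → 89.0770
row 11: Σ corner-gray over 15 cells = 6871  → 92.2871
row 12: Σ corner-gray over 15 cells = 7469  → 100.3190
row 13: Σ corner-gray over 15 cells = 7586  → 101.8905
row 14: Σ corner-gray over 15 cells = 8024  → 107.7735
Σ rows: total corner-gray = 115896  → 1556.6442 mm³

1556.644


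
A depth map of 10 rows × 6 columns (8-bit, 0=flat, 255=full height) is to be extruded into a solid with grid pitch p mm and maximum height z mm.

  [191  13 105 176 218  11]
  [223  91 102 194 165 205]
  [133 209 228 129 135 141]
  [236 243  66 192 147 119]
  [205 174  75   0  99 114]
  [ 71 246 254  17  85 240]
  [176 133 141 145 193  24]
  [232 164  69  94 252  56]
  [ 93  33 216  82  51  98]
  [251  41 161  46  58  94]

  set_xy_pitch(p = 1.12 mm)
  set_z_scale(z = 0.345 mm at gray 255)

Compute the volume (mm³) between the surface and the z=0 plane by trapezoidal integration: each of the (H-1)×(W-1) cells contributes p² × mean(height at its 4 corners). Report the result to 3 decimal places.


10.442

height_mm = gray/255 × 0.345; cell vol = 1.12² × mean(4 corners)
unit = 1.12² × 0.345 / (4×255) = 0.000424282 mm³ per gray-sum
row 0: Σ corner-gray over 5 cells = 2758  → 1.1702
row 1: Σ corner-gray over 5 cells = 3208  → 1.3611
row 2: Σ corner-gray over 5 cells = 3327  → 1.4116
row 3: Σ corner-gray over 5 cells = 2666  → 1.1311
row 4: Σ corner-gray over 5 cells = 2530  → 1.0734
row 5: Σ corner-gray over 5 cells = 2939  → 1.2470
row 6: Σ corner-gray over 5 cells = 2870  → 1.2177
row 7: Σ corner-gray over 5 cells = 2401  → 1.0187
row 8: Σ corner-gray over 5 cells = 1912  → 0.8112
Σ rows: total corner-gray = 24611  → 10.4420 mm³


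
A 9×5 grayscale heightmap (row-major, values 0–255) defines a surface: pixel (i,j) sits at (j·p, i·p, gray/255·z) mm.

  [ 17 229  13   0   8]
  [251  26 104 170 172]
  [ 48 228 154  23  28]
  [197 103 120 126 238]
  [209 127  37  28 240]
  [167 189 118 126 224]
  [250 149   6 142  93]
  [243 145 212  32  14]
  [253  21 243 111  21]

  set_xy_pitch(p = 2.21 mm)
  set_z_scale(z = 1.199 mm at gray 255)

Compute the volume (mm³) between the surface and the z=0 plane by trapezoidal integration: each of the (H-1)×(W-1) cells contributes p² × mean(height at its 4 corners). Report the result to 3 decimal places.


90.372

height_mm = gray/255 × 1.199; cell vol = 2.21² × mean(4 corners)
unit = 2.21² × 1.199 / (4×255) = 0.00574121 mm³ per gray-sum
row 0: Σ corner-gray over 4 cells = 1532  → 8.7955
row 1: Σ corner-gray over 4 cells = 1909  → 10.9600
row 2: Σ corner-gray over 4 cells = 2019  → 11.5915
row 3: Σ corner-gray over 4 cells = 1966  → 11.2872
row 4: Σ corner-gray over 4 cells = 2090  → 11.9991
row 5: Σ corner-gray over 4 cells = 2194  → 12.5962
row 6: Σ corner-gray over 4 cells = 1972  → 11.3217
row 7: Σ corner-gray over 4 cells = 2059  → 11.8212
Σ rows: total corner-gray = 15741  → 90.3724 mm³


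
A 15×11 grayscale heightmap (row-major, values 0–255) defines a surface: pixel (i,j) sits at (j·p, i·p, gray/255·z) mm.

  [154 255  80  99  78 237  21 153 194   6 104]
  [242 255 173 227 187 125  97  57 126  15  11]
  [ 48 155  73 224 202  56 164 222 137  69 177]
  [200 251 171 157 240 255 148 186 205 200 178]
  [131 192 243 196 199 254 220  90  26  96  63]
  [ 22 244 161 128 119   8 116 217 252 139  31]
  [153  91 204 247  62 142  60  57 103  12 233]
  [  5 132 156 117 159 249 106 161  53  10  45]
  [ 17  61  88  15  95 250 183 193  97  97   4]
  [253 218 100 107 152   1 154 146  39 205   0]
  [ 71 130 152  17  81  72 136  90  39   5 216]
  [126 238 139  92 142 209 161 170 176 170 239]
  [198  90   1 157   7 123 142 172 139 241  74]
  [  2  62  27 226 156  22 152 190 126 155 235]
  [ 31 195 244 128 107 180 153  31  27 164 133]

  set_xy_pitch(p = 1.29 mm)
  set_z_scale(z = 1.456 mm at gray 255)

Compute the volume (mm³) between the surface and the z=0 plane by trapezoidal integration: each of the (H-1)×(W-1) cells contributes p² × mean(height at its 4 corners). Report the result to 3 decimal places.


height_mm = gray/255 × 1.456; cell vol = 1.29² × mean(4 corners)
unit = 1.29² × 1.456 / (4×255) = 0.00237542 mm³ per gray-sum
row 0: Σ corner-gray over 10 cells = 5281  → 12.5446
row 1: Σ corner-gray over 10 cells = 5606  → 13.3166
row 2: Σ corner-gray over 10 cells = 6833  → 16.2313
row 3: Σ corner-gray over 10 cells = 7230  → 17.1743
row 4: Σ corner-gray over 10 cells = 6047  → 14.3642
row 5: Σ corner-gray over 10 cells = 5163  → 12.2643
row 6: Σ corner-gray over 10 cells = 4678  → 11.1122
row 7: Σ corner-gray over 10 cells = 4515  → 10.7250
row 8: Σ corner-gray over 10 cells = 4676  → 11.1075
row 9: Σ corner-gray over 10 cells = 4228  → 10.0433
row 10: Σ corner-gray over 10 cells = 5090  → 12.0909
row 11: Σ corner-gray over 10 cells = 5775  → 13.7181
row 12: Σ corner-gray over 10 cells = 4885  → 11.6039
row 13: Σ corner-gray over 10 cells = 5091  → 12.0933
Σ rows: total corner-gray = 75098  → 178.3894 mm³

178.389


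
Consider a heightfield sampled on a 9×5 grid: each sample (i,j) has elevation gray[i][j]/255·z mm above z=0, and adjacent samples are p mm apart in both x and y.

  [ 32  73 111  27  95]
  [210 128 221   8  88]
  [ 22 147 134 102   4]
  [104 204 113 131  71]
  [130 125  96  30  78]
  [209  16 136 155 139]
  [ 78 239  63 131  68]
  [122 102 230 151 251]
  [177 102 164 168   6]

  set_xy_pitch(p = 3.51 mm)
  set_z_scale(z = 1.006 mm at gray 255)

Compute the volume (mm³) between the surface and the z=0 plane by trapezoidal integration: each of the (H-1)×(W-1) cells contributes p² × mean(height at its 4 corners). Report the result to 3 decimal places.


height_mm = gray/255 × 1.006; cell vol = 3.51² × mean(4 corners)
unit = 3.51² × 1.006 / (4×255) = 0.012151 mm³ per gray-sum
row 0: Σ corner-gray over 4 cells = 1561  → 18.9677
row 1: Σ corner-gray over 4 cells = 1804  → 21.9204
row 2: Σ corner-gray over 4 cells = 1863  → 22.6373
row 3: Σ corner-gray over 4 cells = 1781  → 21.6409
row 4: Σ corner-gray over 4 cells = 1672  → 20.3165
row 5: Σ corner-gray over 4 cells = 1974  → 23.9861
row 6: Σ corner-gray over 4 cells = 2351  → 28.5670
row 7: Σ corner-gray over 4 cells = 2390  → 29.0409
Σ rows: total corner-gray = 15396  → 187.0768 mm³

187.077
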